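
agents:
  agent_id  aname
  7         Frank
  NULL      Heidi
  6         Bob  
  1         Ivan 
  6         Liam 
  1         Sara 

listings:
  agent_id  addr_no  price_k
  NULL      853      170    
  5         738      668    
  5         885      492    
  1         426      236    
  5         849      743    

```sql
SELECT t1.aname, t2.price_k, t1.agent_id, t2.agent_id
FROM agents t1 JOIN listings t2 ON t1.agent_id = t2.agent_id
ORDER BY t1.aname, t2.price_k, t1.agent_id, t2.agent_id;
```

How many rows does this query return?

INNER JOIN keeps only pairs where the ON condition holds.
Matching on t1.agent_id = t2.agent_id. A NULL in a compared column never satisfies the condition.
Matched pairs: 2.
Total: 2 rows.

2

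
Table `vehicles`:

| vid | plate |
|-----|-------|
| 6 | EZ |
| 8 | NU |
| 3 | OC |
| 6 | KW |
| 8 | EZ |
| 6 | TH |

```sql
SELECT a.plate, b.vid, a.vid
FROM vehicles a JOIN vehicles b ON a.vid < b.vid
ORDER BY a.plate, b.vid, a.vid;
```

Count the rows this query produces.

11

INNER JOIN keeps only pairs where the ON condition holds.
Matching on a.vid < b.vid.
Matched pairs: 11.
Total: 11 rows.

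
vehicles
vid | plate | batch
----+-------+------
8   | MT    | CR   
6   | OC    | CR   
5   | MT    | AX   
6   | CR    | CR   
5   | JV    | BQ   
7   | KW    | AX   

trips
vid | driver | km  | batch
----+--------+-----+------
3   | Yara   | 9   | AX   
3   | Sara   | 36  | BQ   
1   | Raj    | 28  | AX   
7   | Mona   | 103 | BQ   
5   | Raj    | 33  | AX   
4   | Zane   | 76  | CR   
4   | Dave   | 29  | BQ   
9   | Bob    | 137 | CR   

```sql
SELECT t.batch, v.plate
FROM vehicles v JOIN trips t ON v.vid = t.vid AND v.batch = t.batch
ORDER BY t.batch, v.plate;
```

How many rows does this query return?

INNER JOIN keeps only pairs where the ON condition holds.
Matching on v.vid = t.vid AND v.batch = t.batch.
Matched pairs: 1.
Total: 1 rows.

1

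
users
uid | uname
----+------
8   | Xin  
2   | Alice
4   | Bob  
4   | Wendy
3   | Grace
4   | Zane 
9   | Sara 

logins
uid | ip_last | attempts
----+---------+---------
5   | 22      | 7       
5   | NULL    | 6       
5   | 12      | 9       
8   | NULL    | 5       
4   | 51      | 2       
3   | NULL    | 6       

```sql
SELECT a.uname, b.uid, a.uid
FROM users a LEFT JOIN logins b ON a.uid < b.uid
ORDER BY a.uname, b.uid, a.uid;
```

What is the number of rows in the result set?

25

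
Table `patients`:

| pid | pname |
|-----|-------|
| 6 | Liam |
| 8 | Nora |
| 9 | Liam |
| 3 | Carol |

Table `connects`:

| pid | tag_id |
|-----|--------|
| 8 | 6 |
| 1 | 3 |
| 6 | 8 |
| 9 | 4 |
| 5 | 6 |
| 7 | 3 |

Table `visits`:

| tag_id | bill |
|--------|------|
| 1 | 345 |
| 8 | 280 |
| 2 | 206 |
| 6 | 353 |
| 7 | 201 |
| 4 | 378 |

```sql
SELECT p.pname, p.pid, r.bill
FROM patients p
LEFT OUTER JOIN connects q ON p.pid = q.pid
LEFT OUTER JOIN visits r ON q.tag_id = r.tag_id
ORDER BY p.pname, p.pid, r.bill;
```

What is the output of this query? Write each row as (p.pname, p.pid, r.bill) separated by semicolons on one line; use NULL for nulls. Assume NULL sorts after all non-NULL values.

Evaluate left to right. First `patients p LEFT JOIN connects q` on pid: 4 row(s).
Then LEFT JOIN `visits r` on tag_id: each of those 4 rows is kept; rows whose q.tag_id has no match in r get NULL for r's columns.

(Carol, 3, NULL); (Liam, 6, 280); (Liam, 9, 378); (Nora, 8, 353)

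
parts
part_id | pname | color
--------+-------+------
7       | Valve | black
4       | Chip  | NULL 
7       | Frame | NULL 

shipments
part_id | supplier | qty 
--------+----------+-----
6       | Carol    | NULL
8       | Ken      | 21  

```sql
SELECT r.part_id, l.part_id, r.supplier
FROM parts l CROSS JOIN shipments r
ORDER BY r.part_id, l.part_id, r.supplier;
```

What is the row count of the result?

6

CROSS JOIN pairs every row of `parts` with every row of `shipments`: 3 × 2 = 6 rows.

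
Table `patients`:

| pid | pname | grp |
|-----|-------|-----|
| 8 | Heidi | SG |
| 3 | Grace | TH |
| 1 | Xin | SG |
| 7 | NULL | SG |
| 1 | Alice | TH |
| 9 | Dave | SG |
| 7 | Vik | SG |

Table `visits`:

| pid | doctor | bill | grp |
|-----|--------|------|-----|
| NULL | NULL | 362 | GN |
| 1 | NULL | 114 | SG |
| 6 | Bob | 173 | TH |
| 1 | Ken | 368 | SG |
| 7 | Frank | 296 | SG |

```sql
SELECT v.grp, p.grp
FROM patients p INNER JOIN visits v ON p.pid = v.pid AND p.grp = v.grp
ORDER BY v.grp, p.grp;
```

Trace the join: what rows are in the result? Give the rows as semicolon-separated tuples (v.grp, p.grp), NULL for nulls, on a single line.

INNER JOIN keeps only pairs where the ON condition holds.
Matching on p.pid = v.pid AND p.grp = v.grp. A NULL in a compared column never satisfies the condition.
- p[0] pid=8, grp=SG → no match; dropped.
- p[1] pid=3, grp=TH → no match; dropped.
- p[2] pid=1, grp=SG → 2 match(es) in v → 2 row(s).
- p[3] pid=7, grp=SG → 1 match(es) in v → 1 row(s).
- p[4] pid=1, grp=TH → no match; dropped.
- p[5] pid=9, grp=SG → no match; dropped.
- p[6] pid=7, grp=SG → 1 match(es) in v → 1 row(s).
After projecting and ordering:
v.grp | p.grp
SG | SG
SG | SG
SG | SG
SG | SG

(SG, SG); (SG, SG); (SG, SG); (SG, SG)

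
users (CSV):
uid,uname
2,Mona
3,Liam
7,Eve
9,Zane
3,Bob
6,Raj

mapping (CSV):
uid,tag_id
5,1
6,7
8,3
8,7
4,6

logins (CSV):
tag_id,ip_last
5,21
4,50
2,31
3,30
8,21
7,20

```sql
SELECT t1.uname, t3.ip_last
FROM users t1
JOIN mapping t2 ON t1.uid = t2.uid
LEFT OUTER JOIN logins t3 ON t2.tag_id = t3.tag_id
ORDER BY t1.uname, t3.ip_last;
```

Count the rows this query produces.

1

Joins associate left-to-right: users INNER JOIN mapping on uid gives 1 intermediate row(s).
Then LEFT JOIN `logins t3` on tag_id: each of those 1 rows is kept; rows whose t2.tag_id has no match in t3 get NULL for t3's columns.
Result: 1 row(s).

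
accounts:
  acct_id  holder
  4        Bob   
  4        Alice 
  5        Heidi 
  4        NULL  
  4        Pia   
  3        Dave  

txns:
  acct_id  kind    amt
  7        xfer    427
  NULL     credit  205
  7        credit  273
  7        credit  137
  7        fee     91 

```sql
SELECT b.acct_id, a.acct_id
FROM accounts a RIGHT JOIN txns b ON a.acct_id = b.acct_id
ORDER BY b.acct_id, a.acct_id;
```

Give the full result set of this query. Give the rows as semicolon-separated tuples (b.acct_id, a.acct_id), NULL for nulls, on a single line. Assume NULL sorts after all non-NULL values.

(7, NULL); (7, NULL); (7, NULL); (7, NULL); (NULL, NULL)

RIGHT JOIN keeps every row from `txns`; unmatched rows get NULL for `accounts`'s columns.
Matching on a.acct_id = b.acct_id. A NULL in a compared column never satisfies the condition.
- a[0] acct_id=4 → no match.
- a[1] acct_id=4 → no match.
- a[2] acct_id=5 → no match.
- a[3] acct_id=4 → no match.
- a[4] acct_id=4 → no match.
- a[5] acct_id=3 → no match.
- plus 5 unmatched b row(s), each kept with NULL a columns.
After projecting and ordering:
b.acct_id | a.acct_id
7 | NULL
7 | NULL
7 | NULL
7 | NULL
NULL | NULL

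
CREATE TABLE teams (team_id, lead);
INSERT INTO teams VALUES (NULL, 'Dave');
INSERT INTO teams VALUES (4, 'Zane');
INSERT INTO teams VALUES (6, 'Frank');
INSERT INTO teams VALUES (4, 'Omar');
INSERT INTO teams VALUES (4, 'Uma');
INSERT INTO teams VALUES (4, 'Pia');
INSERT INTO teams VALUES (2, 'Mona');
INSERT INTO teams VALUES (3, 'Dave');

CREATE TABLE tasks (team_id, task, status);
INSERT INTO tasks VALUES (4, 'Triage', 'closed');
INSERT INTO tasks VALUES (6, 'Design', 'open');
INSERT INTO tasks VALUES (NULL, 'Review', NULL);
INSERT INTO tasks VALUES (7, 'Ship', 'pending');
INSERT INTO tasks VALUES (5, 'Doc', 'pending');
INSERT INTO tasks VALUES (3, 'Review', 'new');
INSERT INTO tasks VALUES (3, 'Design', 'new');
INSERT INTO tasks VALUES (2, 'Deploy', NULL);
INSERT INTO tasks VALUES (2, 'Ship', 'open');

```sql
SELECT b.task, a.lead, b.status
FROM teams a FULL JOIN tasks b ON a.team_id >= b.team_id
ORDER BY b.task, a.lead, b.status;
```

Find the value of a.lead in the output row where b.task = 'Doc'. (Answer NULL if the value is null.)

Frank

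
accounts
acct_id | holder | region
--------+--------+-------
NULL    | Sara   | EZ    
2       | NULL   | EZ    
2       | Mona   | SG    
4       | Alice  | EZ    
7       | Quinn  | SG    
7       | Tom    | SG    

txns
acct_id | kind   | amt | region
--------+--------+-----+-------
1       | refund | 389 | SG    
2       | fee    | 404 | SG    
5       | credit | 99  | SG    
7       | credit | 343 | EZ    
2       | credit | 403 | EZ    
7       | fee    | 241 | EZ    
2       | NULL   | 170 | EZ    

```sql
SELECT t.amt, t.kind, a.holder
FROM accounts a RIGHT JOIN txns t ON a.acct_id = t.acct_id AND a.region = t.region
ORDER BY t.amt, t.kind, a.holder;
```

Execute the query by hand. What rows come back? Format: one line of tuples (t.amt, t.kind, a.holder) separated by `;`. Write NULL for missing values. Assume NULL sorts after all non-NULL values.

(99, credit, NULL); (170, NULL, NULL); (241, fee, NULL); (343, credit, NULL); (389, refund, NULL); (403, credit, NULL); (404, fee, Mona)

RIGHT JOIN keeps every row from `txns`; unmatched rows get NULL for `accounts`'s columns.
Matching on a.acct_id = t.acct_id AND a.region = t.region. A NULL in a compared column never satisfies the condition.
- a[0] acct_id=NULL, region=EZ → no match.
- a[1] acct_id=2, region=EZ → 2 match(es) in t → 2 row(s).
- a[2] acct_id=2, region=SG → 1 match(es) in t → 1 row(s).
- a[3] acct_id=4, region=EZ → no match.
- a[4] acct_id=7, region=SG → no match.
- a[5] acct_id=7, region=SG → no match.
- 4 row(s) from t found no a partner → padded with NULL.
After projecting and ordering:
t.amt | t.kind | a.holder
99 | credit | NULL
170 | NULL | NULL
241 | fee | NULL
343 | credit | NULL
389 | refund | NULL
403 | credit | NULL
404 | fee | Mona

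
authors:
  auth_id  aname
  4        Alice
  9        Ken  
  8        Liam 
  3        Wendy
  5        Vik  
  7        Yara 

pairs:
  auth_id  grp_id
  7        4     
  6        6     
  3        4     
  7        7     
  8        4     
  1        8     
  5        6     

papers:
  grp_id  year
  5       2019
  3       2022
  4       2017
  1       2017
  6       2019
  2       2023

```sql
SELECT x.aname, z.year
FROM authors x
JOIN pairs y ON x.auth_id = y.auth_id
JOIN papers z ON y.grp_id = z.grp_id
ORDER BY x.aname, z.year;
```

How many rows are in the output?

4

Step 1 — x INNER JOIN y on auth_id → 5 row(s).
Then INNER JOIN `papers z` on grp_id: keep only rows whose y.grp_id appears in z.
Result: 4 row(s).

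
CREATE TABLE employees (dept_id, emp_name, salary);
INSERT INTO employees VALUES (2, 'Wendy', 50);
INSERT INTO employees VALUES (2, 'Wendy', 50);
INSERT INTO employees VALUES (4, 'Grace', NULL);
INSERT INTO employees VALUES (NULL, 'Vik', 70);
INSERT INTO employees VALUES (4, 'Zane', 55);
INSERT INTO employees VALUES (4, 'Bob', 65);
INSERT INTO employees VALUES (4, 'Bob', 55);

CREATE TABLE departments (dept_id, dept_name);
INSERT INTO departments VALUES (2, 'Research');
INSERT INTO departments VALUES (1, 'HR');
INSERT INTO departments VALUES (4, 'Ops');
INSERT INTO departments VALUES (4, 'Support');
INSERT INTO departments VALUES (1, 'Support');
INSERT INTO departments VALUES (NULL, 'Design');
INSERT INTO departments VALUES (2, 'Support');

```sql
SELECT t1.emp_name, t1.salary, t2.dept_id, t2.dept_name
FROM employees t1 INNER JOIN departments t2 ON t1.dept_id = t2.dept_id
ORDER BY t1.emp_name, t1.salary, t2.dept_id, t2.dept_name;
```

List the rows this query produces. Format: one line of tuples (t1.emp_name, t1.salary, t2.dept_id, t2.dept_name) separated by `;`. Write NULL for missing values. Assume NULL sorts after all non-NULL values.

INNER JOIN keeps only pairs where the ON condition holds.
Matching on t1.dept_id = t2.dept_id. A NULL in a compared column never satisfies the condition.
- t1 (dept_id=2) pairs with 2 row(s) of t2.
- t1 (dept_id=2) pairs with 2 row(s) of t2.
- t1 (dept_id=4) pairs with 2 row(s) of t2.
- t1 (dept_id=NULL) has no partner → excluded.
- t1 (dept_id=4) pairs with 2 row(s) of t2.
- t1 (dept_id=4) pairs with 2 row(s) of t2.
- t1 (dept_id=4) pairs with 2 row(s) of t2.

(Bob, 55, 4, Ops); (Bob, 55, 4, Support); (Bob, 65, 4, Ops); (Bob, 65, 4, Support); (Grace, NULL, 4, Ops); (Grace, NULL, 4, Support); (Wendy, 50, 2, Research); (Wendy, 50, 2, Research); (Wendy, 50, 2, Support); (Wendy, 50, 2, Support); (Zane, 55, 4, Ops); (Zane, 55, 4, Support)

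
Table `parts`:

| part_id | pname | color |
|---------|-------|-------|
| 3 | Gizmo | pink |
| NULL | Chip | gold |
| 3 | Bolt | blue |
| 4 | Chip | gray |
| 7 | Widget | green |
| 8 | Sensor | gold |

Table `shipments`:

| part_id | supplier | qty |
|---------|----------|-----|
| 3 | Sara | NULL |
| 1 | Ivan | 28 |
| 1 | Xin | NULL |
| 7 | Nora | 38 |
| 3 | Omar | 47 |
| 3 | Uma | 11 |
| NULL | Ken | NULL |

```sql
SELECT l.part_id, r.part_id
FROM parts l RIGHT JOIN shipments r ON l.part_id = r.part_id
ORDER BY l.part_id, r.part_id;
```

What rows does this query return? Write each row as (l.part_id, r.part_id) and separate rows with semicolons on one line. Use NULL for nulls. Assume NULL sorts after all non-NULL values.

(3, 3); (3, 3); (3, 3); (3, 3); (3, 3); (3, 3); (7, 7); (NULL, 1); (NULL, 1); (NULL, NULL)

RIGHT JOIN keeps every row from `shipments`; unmatched rows get NULL for `parts`'s columns.
Matching on l.part_id = r.part_id. A NULL in a compared column never satisfies the condition.
- l (part_id=3) pairs with 3 row(s) of r.
- l (part_id=NULL) has no partner in r.
- l (part_id=3) pairs with 3 row(s) of r.
- l (part_id=4) has no partner in r.
- l (part_id=7) pairs with 1 row(s) of r.
- l (part_id=8) has no partner in r.
- 3 row(s) from r found no l partner → padded with NULL.
After projecting and ordering:
l.part_id | r.part_id
3 | 3
3 | 3
3 | 3
3 | 3
3 | 3
3 | 3
7 | 7
NULL | 1
NULL | 1
NULL | NULL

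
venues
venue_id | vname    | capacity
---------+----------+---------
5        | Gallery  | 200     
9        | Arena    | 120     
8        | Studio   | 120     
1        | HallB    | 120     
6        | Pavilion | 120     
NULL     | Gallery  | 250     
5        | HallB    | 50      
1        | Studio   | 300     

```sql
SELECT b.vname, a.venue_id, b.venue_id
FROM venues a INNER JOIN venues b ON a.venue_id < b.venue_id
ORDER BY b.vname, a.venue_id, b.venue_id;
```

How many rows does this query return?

19

INNER JOIN keeps only pairs where the ON condition holds.
Matching on a.venue_id < b.venue_id. A NULL in a compared column never satisfies the condition.
- venue_id=5: 3 matching b row(s), so 3 row(s) emitted.
- venue_id=9: no matching b row, dropped.
- venue_id=8: 1 matching b row(s), so 1 row(s) emitted.
- venue_id=1: 5 matching b row(s), so 5 row(s) emitted.
- venue_id=6: 2 matching b row(s), so 2 row(s) emitted.
- venue_id=NULL: no matching b row, dropped.
- venue_id=5: 3 matching b row(s), so 3 row(s) emitted.
- venue_id=1: 5 matching b row(s), so 5 row(s) emitted.
Total: 19 rows.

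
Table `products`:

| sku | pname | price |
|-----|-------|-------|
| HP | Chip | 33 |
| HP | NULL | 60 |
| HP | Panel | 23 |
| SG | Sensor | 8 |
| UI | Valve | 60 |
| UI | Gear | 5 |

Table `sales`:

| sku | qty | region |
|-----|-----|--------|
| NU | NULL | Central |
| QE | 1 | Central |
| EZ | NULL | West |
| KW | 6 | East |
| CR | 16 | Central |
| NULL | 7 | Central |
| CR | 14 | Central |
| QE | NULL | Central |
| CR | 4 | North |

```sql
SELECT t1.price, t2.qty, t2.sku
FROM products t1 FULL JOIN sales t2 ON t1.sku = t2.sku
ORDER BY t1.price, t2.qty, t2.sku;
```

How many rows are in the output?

15

FULL OUTER JOIN keeps every row from both sides; unmatched rows get NULL for the other side's columns.
Matching on t1.sku = t2.sku. A NULL in a compared column never satisfies the condition.
Matched pairs: 0; unmatched t1 rows kept: 6; unmatched t2 rows kept: 9.
Total: 0 matched + 15 padded = 15 rows.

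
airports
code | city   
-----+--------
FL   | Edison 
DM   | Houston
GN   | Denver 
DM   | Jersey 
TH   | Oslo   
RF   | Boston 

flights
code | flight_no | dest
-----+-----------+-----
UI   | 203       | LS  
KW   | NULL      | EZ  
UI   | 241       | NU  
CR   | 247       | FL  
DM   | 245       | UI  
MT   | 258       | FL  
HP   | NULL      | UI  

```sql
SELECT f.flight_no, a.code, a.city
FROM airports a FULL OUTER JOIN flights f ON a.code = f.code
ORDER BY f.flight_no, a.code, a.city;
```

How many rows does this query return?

12

FULL OUTER JOIN keeps every row from both sides; unmatched rows get NULL for the other side's columns.
Matching on a.code = f.code.
- code=FL: no f row matches, row kept with f columns NULL.
- code=DM: 1 matching f row(s), so 1 row(s) emitted.
- code=GN: no f row matches, row kept with f columns NULL.
- code=DM: 1 matching f row(s), so 1 row(s) emitted.
- code=TH: no f row matches, row kept with f columns NULL.
- code=RF: no f row matches, row kept with f columns NULL.
- 6 row(s) from f found no a partner → padded with NULL.
Total: 2 matched + 10 padded = 12 rows.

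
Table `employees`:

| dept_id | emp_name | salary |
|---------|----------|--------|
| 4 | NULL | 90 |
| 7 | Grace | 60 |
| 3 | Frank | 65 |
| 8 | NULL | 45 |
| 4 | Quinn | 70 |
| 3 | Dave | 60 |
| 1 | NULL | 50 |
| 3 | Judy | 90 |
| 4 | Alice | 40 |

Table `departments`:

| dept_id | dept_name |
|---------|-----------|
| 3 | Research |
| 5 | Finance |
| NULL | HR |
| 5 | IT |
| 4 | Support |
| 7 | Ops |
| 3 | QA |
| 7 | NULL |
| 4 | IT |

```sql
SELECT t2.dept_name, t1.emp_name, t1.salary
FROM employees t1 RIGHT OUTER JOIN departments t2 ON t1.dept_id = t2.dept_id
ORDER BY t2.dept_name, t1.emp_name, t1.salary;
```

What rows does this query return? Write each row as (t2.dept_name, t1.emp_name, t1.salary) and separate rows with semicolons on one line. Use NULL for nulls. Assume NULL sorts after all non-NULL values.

RIGHT JOIN keeps every row from `departments`; unmatched rows get NULL for `employees`'s columns.
Matching on t1.dept_id = t2.dept_id. A NULL in a compared column never satisfies the condition.
Matched pairs: 14; unmatched t2 rows kept: 3.

(Finance, NULL, NULL); (HR, NULL, NULL); (IT, Alice, 40); (IT, Quinn, 70); (IT, NULL, 90); (IT, NULL, NULL); (Ops, Grace, 60); (QA, Dave, 60); (QA, Frank, 65); (QA, Judy, 90); (Research, Dave, 60); (Research, Frank, 65); (Research, Judy, 90); (Support, Alice, 40); (Support, Quinn, 70); (Support, NULL, 90); (NULL, Grace, 60)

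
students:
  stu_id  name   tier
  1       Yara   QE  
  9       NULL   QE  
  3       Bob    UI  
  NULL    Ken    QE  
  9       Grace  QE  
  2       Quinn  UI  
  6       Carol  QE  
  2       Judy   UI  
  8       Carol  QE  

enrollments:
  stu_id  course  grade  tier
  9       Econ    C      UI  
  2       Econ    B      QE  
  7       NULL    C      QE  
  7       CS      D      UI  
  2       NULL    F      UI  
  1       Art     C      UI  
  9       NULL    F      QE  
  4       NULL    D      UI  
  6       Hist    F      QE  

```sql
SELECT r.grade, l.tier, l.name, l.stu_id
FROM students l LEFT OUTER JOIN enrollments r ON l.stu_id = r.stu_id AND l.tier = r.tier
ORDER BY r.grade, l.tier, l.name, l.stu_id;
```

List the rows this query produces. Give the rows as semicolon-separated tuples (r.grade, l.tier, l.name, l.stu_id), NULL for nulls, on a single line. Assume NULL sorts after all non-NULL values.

LEFT JOIN keeps every row from `students`; unmatched rows get NULL for `enrollments`'s columns.
Matching on l.stu_id = r.stu_id AND l.tier = r.tier. A NULL in a compared column never satisfies the condition.
- l (stu_id=1, tier=QE) has no partner → padded with NULL.
- l (stu_id=9, tier=QE) pairs with 1 row(s) of r.
- l (stu_id=3, tier=UI) has no partner → padded with NULL.
- l (stu_id=NULL, tier=QE) has no partner → padded with NULL.
- l (stu_id=9, tier=QE) pairs with 1 row(s) of r.
- l (stu_id=2, tier=UI) pairs with 1 row(s) of r.
- l (stu_id=6, tier=QE) pairs with 1 row(s) of r.
- l (stu_id=2, tier=UI) pairs with 1 row(s) of r.
- l (stu_id=8, tier=QE) has no partner → padded with NULL.
After projecting and ordering:
r.grade | l.tier | l.name | l.stu_id
F | QE | Carol | 6
F | QE | Grace | 9
F | QE | NULL | 9
F | UI | Judy | 2
F | UI | Quinn | 2
NULL | QE | Carol | 8
NULL | QE | Ken | NULL
NULL | QE | Yara | 1
NULL | UI | Bob | 3

(F, QE, Carol, 6); (F, QE, Grace, 9); (F, QE, NULL, 9); (F, UI, Judy, 2); (F, UI, Quinn, 2); (NULL, QE, Carol, 8); (NULL, QE, Ken, NULL); (NULL, QE, Yara, 1); (NULL, UI, Bob, 3)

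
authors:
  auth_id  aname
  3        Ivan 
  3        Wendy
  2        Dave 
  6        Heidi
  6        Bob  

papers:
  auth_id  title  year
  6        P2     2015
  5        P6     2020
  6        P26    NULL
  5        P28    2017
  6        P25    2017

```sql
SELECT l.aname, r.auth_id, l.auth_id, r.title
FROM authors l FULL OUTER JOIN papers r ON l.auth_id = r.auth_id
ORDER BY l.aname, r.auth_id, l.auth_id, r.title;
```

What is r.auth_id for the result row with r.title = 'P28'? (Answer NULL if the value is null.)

FULL OUTER JOIN keeps every row from both sides; unmatched rows get NULL for the other side's columns.
Matching on l.auth_id = r.auth_id.
Matched pairs: 6; unmatched l rows kept: 3; unmatched r rows kept: 2.

5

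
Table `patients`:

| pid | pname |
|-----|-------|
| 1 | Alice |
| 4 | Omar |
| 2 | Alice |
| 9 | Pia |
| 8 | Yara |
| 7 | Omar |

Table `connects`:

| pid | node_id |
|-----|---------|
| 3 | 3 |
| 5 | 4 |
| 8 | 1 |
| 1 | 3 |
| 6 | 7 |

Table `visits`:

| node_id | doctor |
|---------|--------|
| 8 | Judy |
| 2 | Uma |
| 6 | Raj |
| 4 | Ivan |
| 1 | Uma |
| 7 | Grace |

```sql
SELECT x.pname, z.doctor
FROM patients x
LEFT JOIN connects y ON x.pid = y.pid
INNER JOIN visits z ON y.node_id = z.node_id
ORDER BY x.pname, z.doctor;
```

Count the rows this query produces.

Step 1 — x LEFT JOIN y on pid → 6 row(s).
Then INNER JOIN `visits z` on node_id: keep only rows whose y.node_id appears in z.
Result: 1 row(s).

1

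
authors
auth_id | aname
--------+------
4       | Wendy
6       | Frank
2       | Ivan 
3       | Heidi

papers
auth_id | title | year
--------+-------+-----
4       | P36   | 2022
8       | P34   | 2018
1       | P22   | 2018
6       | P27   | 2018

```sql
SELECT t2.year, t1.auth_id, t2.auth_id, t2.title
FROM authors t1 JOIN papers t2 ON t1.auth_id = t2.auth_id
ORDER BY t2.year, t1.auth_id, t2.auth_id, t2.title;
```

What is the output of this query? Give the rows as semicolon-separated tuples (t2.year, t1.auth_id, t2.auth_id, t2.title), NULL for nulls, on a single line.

INNER JOIN keeps only pairs where the ON condition holds.
Matching on t1.auth_id = t2.auth_id.
Matched pairs: 2.

(2018, 6, 6, P27); (2022, 4, 4, P36)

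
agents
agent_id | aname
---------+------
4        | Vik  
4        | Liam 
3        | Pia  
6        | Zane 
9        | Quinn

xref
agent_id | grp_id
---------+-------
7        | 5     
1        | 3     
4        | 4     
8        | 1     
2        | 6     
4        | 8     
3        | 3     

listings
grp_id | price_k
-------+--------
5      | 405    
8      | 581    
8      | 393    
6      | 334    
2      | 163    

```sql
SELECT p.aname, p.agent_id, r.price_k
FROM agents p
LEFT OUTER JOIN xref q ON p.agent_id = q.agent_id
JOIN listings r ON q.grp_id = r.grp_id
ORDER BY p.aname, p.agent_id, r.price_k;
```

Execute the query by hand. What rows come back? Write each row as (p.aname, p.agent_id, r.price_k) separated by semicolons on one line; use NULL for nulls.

Step 1 — p LEFT JOIN q on agent_id → 7 row(s).
Then INNER JOIN `listings r` on grp_id: keep only rows whose q.grp_id appears in r.

(Liam, 4, 393); (Liam, 4, 581); (Vik, 4, 393); (Vik, 4, 581)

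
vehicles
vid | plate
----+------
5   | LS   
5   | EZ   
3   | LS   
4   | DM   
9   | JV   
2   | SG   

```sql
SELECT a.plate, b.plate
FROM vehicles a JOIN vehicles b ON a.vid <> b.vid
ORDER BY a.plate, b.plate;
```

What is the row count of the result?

28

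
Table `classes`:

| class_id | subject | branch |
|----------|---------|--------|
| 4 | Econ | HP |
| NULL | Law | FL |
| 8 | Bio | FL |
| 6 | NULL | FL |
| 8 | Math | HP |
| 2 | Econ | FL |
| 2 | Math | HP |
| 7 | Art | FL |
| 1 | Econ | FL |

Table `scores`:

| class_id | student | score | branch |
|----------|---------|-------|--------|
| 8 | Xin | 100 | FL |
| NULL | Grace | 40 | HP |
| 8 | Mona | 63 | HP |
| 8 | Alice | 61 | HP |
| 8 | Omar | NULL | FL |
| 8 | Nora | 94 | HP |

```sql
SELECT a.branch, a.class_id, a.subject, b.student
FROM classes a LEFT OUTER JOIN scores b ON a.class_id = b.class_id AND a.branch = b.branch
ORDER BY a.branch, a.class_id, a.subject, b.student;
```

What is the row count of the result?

LEFT JOIN keeps every row from `classes`; unmatched rows get NULL for `scores`'s columns.
Matching on a.class_id = b.class_id AND a.branch = b.branch. A NULL in a compared column never satisfies the condition.
- a[0] class_id=4, branch=HP → no match; kept with NULLs on the b side.
- a[1] class_id=NULL, branch=FL → no match; kept with NULLs on the b side.
- a[2] class_id=8, branch=FL → 2 match(es) in b → 2 row(s).
- a[3] class_id=6, branch=FL → no match; kept with NULLs on the b side.
- a[4] class_id=8, branch=HP → 3 match(es) in b → 3 row(s).
- a[5] class_id=2, branch=FL → no match; kept with NULLs on the b side.
- a[6] class_id=2, branch=HP → no match; kept with NULLs on the b side.
- a[7] class_id=7, branch=FL → no match; kept with NULLs on the b side.
- a[8] class_id=1, branch=FL → no match; kept with NULLs on the b side.
Total: 5 matched + 7 padded = 12 rows.

12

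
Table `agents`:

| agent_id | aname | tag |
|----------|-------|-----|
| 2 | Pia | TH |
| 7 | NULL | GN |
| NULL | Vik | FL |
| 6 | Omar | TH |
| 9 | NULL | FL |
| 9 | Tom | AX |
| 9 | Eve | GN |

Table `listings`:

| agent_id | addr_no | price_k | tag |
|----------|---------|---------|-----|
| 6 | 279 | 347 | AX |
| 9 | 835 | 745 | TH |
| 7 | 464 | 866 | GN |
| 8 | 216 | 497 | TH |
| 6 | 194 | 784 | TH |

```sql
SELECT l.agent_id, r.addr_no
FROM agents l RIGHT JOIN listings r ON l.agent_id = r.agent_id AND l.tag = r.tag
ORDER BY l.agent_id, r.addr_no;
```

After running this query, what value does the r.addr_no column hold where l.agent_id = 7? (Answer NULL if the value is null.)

RIGHT JOIN keeps every row from `listings`; unmatched rows get NULL for `agents`'s columns.
Matching on l.agent_id = r.agent_id AND l.tag = r.tag. A NULL in a compared column never satisfies the condition.
Matched pairs: 2; unmatched r rows kept: 3.

464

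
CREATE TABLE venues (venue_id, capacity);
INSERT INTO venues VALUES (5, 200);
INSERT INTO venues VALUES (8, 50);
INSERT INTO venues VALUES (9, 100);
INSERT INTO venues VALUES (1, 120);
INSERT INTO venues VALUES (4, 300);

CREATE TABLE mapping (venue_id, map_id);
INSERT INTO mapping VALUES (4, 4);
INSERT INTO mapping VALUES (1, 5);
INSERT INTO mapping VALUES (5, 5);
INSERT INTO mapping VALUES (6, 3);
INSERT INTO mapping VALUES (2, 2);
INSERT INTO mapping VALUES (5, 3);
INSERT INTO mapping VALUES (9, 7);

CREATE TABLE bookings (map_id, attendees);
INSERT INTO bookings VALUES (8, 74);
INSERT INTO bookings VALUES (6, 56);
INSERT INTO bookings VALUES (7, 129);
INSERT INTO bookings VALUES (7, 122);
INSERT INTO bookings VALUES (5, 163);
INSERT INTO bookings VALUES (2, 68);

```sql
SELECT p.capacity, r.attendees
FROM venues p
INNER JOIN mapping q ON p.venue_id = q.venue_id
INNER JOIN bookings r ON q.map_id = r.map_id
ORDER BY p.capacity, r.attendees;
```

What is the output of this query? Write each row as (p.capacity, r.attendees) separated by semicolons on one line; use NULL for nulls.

(100, 122); (100, 129); (120, 163); (200, 163)

Step 1 — p INNER JOIN q on venue_id → 5 row(s).
Then INNER JOIN `bookings r` on map_id: keep only rows whose q.map_id appears in r.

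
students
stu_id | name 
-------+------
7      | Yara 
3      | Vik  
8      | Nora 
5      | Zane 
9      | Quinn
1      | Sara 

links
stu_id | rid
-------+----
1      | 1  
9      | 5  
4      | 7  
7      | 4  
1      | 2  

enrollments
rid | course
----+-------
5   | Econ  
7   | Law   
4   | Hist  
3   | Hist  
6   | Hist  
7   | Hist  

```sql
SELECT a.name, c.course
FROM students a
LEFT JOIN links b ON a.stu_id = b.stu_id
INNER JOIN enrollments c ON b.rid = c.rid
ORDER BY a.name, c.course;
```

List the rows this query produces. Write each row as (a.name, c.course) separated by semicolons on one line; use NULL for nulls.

Step 1 — a LEFT JOIN b on stu_id → 7 row(s).
Then INNER JOIN `enrollments c` on rid: keep only rows whose b.rid appears in c.

(Quinn, Econ); (Yara, Hist)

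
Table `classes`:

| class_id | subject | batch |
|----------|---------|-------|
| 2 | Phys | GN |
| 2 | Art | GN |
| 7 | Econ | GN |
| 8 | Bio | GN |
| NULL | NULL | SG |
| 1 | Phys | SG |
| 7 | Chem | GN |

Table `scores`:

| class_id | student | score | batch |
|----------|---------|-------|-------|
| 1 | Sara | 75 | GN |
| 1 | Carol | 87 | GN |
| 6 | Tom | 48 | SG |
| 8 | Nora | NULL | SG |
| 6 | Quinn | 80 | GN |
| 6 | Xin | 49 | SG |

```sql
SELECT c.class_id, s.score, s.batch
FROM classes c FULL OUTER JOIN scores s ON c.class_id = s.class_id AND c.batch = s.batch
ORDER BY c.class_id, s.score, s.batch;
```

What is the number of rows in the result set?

13

FULL OUTER JOIN keeps every row from both sides; unmatched rows get NULL for the other side's columns.
Matching on c.class_id = s.class_id AND c.batch = s.batch. A NULL in a compared column never satisfies the condition.
- class_id=2, batch=GN: no s row matches, row kept with s columns NULL.
- class_id=2, batch=GN: no s row matches, row kept with s columns NULL.
- class_id=7, batch=GN: no s row matches, row kept with s columns NULL.
- class_id=8, batch=GN: no s row matches, row kept with s columns NULL.
- class_id=NULL, batch=SG: no s row matches, row kept with s columns NULL.
- class_id=1, batch=SG: no s row matches, row kept with s columns NULL.
- class_id=7, batch=GN: no s row matches, row kept with s columns NULL.
- plus 6 unmatched s row(s), each kept with NULL c columns.
Total: 0 matched + 13 padded = 13 rows.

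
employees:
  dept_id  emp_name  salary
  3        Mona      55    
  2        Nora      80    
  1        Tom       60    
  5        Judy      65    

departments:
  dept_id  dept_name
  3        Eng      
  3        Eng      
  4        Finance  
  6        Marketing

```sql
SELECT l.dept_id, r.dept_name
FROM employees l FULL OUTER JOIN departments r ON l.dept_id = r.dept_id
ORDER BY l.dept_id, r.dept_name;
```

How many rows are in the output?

7

FULL OUTER JOIN keeps every row from both sides; unmatched rows get NULL for the other side's columns.
Matching on l.dept_id = r.dept_id.
- l (dept_id=3) pairs with 2 row(s) of r.
- l (dept_id=2) has no partner → padded with NULL.
- l (dept_id=1) has no partner → padded with NULL.
- l (dept_id=5) has no partner → padded with NULL.
- 2 row(s) from r found no l partner → padded with NULL.
Total: 2 matched + 5 padded = 7 rows.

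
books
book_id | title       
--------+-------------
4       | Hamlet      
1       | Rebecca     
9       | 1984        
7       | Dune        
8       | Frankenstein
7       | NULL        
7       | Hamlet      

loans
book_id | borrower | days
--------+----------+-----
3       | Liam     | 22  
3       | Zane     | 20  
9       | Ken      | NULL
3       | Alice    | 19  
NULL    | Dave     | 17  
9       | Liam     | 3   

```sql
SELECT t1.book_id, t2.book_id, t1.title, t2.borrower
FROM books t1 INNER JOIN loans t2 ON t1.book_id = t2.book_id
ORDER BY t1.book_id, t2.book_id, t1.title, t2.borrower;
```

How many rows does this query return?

2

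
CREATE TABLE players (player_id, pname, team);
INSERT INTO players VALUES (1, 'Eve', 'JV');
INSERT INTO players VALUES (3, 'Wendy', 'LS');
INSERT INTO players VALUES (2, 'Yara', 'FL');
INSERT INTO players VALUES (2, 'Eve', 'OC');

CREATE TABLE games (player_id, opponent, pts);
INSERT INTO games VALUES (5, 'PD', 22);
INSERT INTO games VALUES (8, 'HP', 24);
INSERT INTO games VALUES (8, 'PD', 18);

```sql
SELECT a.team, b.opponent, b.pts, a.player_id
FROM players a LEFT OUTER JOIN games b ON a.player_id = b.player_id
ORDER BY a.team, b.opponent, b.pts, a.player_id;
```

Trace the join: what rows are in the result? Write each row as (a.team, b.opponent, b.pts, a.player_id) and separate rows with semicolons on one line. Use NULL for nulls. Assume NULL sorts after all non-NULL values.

LEFT JOIN keeps every row from `players`; unmatched rows get NULL for `games`'s columns.
Matching on a.player_id = b.player_id.
- a[0] player_id=1 → no match; kept with NULLs on the b side.
- a[1] player_id=3 → no match; kept with NULLs on the b side.
- a[2] player_id=2 → no match; kept with NULLs on the b side.
- a[3] player_id=2 → no match; kept with NULLs on the b side.
After projecting and ordering:
a.team | b.opponent | b.pts | a.player_id
FL | NULL | NULL | 2
JV | NULL | NULL | 1
LS | NULL | NULL | 3
OC | NULL | NULL | 2

(FL, NULL, NULL, 2); (JV, NULL, NULL, 1); (LS, NULL, NULL, 3); (OC, NULL, NULL, 2)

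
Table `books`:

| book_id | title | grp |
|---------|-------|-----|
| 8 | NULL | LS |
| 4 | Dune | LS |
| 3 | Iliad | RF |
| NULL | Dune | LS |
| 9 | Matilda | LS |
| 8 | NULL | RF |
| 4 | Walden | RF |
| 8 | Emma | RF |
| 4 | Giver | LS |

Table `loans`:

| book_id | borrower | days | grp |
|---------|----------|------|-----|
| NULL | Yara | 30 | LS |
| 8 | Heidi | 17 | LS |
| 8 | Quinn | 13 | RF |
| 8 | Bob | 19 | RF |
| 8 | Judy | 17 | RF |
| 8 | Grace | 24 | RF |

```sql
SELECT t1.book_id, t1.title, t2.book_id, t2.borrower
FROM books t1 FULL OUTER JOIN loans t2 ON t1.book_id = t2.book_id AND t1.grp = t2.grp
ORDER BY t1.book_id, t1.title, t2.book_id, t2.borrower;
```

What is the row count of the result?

16

FULL OUTER JOIN keeps every row from both sides; unmatched rows get NULL for the other side's columns.
Matching on t1.book_id = t2.book_id AND t1.grp = t2.grp. A NULL in a compared column never satisfies the condition.
Matched pairs: 9; unmatched t1 rows kept: 6; unmatched t2 rows kept: 1.
Total: 9 matched + 7 padded = 16 rows.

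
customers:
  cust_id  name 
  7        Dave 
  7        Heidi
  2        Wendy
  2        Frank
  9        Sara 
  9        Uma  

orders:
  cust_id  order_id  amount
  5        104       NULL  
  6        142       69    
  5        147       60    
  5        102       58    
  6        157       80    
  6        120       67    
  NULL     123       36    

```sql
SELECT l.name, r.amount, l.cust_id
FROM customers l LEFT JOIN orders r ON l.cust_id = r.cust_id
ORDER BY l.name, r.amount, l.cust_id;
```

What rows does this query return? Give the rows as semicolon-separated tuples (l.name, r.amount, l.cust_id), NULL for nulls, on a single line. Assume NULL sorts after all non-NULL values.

LEFT JOIN keeps every row from `customers`; unmatched rows get NULL for `orders`'s columns.
Matching on l.cust_id = r.cust_id. A NULL in a compared column never satisfies the condition.
Matched pairs: 0; unmatched l rows kept: 6.

(Dave, NULL, 7); (Frank, NULL, 2); (Heidi, NULL, 7); (Sara, NULL, 9); (Uma, NULL, 9); (Wendy, NULL, 2)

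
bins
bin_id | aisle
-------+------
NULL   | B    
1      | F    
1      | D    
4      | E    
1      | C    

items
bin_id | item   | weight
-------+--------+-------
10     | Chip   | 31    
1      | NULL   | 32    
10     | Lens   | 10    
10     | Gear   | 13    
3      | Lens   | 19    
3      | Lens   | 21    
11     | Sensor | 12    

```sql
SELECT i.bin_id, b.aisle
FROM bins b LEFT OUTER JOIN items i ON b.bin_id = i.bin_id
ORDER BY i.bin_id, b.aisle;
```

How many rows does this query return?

5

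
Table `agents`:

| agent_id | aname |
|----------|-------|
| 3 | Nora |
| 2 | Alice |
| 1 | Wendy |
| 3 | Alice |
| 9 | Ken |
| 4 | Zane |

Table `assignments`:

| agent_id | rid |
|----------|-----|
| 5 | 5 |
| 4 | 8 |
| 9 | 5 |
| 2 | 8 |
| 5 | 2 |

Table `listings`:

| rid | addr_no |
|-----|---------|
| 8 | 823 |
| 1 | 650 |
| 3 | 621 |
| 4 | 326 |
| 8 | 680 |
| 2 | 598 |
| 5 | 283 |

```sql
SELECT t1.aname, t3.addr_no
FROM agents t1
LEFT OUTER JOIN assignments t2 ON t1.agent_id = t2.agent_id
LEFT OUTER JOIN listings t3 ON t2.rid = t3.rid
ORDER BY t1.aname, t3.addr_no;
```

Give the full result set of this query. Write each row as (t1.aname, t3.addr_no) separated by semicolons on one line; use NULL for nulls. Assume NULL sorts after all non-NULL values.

Joins associate left-to-right: agents LEFT JOIN assignments on agent_id gives 6 intermediate row(s).
Then LEFT JOIN `listings t3` on rid: each of those 6 rows is kept; rows whose t2.rid has no match in t3 get NULL for t3's columns.

(Alice, 680); (Alice, 823); (Alice, NULL); (Ken, 283); (Nora, NULL); (Wendy, NULL); (Zane, 680); (Zane, 823)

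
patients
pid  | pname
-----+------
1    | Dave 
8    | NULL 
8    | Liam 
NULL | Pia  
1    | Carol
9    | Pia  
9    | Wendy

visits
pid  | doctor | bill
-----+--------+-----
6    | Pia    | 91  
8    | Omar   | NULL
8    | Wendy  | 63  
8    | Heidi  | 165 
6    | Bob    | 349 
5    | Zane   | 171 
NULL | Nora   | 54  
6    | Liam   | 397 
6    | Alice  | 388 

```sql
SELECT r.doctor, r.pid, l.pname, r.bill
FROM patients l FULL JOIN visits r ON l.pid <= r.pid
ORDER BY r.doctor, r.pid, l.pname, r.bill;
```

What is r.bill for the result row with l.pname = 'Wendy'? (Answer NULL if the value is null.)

NULL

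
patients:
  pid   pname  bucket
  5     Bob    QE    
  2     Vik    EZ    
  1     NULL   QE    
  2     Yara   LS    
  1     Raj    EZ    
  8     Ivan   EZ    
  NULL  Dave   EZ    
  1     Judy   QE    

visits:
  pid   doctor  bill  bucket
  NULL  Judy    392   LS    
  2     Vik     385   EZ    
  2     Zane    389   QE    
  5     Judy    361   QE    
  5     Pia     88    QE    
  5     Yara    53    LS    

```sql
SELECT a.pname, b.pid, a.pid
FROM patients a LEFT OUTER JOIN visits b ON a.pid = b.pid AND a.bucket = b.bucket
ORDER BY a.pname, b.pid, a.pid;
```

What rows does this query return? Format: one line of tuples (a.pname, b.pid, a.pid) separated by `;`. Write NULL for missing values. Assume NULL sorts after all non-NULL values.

(Bob, 5, 5); (Bob, 5, 5); (Dave, NULL, NULL); (Ivan, NULL, 8); (Judy, NULL, 1); (Raj, NULL, 1); (Vik, 2, 2); (Yara, NULL, 2); (NULL, NULL, 1)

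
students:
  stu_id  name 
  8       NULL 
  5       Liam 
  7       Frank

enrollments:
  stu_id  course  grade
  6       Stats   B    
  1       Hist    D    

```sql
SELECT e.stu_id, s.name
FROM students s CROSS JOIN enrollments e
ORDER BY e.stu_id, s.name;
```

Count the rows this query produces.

6

CROSS JOIN pairs every row of `students` with every row of `enrollments`: 3 × 2 = 6 rows.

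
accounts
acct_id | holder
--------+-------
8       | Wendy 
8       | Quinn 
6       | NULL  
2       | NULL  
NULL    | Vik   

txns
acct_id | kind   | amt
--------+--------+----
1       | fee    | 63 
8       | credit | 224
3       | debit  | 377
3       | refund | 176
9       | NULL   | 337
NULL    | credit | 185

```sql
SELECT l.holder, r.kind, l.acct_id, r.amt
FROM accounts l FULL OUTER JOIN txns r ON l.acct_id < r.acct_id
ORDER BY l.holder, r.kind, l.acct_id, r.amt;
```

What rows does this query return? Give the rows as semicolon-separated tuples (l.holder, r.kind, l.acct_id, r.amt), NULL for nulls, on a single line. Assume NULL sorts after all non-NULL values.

FULL OUTER JOIN keeps every row from both sides; unmatched rows get NULL for the other side's columns.
Matching on l.acct_id < r.acct_id. A NULL in a compared column never satisfies the condition.
Matched pairs: 8; unmatched l rows kept: 1; unmatched r rows kept: 2.

(Quinn, NULL, 8, 337); (Vik, NULL, NULL, NULL); (Wendy, NULL, 8, 337); (NULL, credit, 2, 224); (NULL, credit, 6, 224); (NULL, credit, NULL, 185); (NULL, debit, 2, 377); (NULL, fee, NULL, 63); (NULL, refund, 2, 176); (NULL, NULL, 2, 337); (NULL, NULL, 6, 337)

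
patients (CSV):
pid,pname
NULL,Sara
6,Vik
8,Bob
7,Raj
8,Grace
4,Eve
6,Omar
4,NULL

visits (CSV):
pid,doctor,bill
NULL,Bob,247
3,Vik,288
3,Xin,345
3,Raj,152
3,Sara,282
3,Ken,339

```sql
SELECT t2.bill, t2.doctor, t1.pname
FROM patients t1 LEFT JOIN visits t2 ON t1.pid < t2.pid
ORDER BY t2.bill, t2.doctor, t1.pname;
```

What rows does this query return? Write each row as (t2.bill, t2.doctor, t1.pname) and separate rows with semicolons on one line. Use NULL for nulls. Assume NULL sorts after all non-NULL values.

LEFT JOIN keeps every row from `patients`; unmatched rows get NULL for `visits`'s columns.
Matching on t1.pid < t2.pid. A NULL in a compared column never satisfies the condition.
- pid=NULL: no t2 row matches, row kept with t2 columns NULL.
- pid=6: no t2 row matches, row kept with t2 columns NULL.
- pid=8: no t2 row matches, row kept with t2 columns NULL.
- pid=7: no t2 row matches, row kept with t2 columns NULL.
- pid=8: no t2 row matches, row kept with t2 columns NULL.
- pid=4: no t2 row matches, row kept with t2 columns NULL.
- pid=6: no t2 row matches, row kept with t2 columns NULL.
- pid=4: no t2 row matches, row kept with t2 columns NULL.
After projecting and ordering:
t2.bill | t2.doctor | t1.pname
NULL | NULL | Bob
NULL | NULL | Eve
NULL | NULL | Grace
NULL | NULL | Omar
NULL | NULL | Raj
NULL | NULL | Sara
NULL | NULL | Vik
NULL | NULL | NULL

(NULL, NULL, Bob); (NULL, NULL, Eve); (NULL, NULL, Grace); (NULL, NULL, Omar); (NULL, NULL, Raj); (NULL, NULL, Sara); (NULL, NULL, Vik); (NULL, NULL, NULL)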